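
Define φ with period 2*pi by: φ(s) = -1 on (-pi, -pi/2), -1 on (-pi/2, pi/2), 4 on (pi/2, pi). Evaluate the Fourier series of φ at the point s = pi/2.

At s = pi/2 the one-sided limits are φ(pi/2^-) = -1 and φ(pi/2^+) = 4.
By Dirichlet's theorem the series converges to their average, [(-1) + (4)]/2 = 3/2.

3/2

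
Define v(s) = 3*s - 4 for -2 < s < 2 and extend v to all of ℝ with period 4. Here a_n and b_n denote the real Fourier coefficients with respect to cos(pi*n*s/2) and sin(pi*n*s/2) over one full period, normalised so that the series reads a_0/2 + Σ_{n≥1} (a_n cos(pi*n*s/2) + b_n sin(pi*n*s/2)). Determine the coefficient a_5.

0

a_5 = 1/2 ∫_{-2}^{2} v(s) cos(5*pi*s/2) ds.
Integrating by parts (boundary term plus one more integral), an antiderivative of (3*s - 4) cos(5*pi*s/2) is 6*s*sin(5*pi*s/2)/(5*pi) - 8*sin(5*pi*s/2)/(5*pi) + 12*cos(5*pi*s/2)/(25*pi**2); evaluating from -2 to 2: ∫_{-2}^{2} (3*s - 4) cos(5*pi*s/2) ds = (-12/(25*pi**2)) - (-12/(25*pi**2)) = 0.
Hence a_5 = (1/2)·(0) = 0.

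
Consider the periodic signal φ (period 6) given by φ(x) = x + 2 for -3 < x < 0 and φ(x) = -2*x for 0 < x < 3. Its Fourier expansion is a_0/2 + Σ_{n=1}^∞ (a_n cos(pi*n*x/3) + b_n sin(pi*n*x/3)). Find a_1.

18/pi**2

a_1 = 1/3 ∫_{-3}^{3} φ(x) cos(pi*x/3) dx.
Split the integral at the breakpoints.
Integrating by parts (boundary term plus one more integral), an antiderivative of (x + 2) cos(pi*x/3) is 3*x*sin(pi*x/3)/pi + 6*sin(pi*x/3)/pi + 9*cos(pi*x/3)/pi**2; evaluating from -3 to 0: ∫_{-3}^{0} (x + 2) cos(pi*x/3) dx = (9/pi**2) - (-9/pi**2) = 18/pi**2.
Integrating by parts (boundary term plus one more integral), an antiderivative of (-2*x) cos(pi*x/3) is -6*x*sin(pi*x/3)/pi - 18*cos(pi*x/3)/pi**2; evaluating from 0 to 3: ∫_{0}^{3} (-2*x) cos(pi*x/3) dx = (18/pi**2) - (-18/pi**2) = 36/pi**2.
Summing the pieces and multiplying by (1/3) gives a_1 = 18/pi**2.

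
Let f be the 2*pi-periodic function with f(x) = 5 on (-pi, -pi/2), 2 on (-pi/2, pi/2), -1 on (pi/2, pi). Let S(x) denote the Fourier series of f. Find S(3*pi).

x = 3*pi differs from x = -pi by 2 full period(s), and the series is 2*pi-periodic.
At x = -pi the one-sided limits are f(-pi^-) = -1 and f(-pi^+) = 5.
By Dirichlet's theorem the series converges to their average, [(-1) + (5)]/2 = 2.

2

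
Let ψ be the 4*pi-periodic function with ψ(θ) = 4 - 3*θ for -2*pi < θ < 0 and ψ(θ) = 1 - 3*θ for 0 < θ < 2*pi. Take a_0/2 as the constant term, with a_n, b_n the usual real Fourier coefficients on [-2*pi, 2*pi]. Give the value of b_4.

3

b_4 = (1/(2*pi)) ∫_{-2*pi}^{2*pi} ψ(θ) sin(2*θ) dθ.
Split the integral at the breakpoints.
Integrating by parts (boundary term plus one more integral), an antiderivative of (4 - 3*θ) sin(2*θ) is 3*θ*cos(2*θ)/2 - 3*sin(2*θ)/4 - 2*cos(2*θ); evaluating from -2*pi to 0: ∫_{-2*pi}^{0} (4 - 3*θ) sin(2*θ) dθ = (-2) - (-3*pi - 2) = 3*pi.
Integrating by parts (boundary term plus one more integral), an antiderivative of (1 - 3*θ) sin(2*θ) is 3*θ*cos(2*θ)/2 - 3*sin(2*θ)/4 - cos(2*θ)/2; evaluating from 0 to 2*pi: ∫_{0}^{2*pi} (1 - 3*θ) sin(2*θ) dθ = (-1/2 + 3*pi) - (-1/2) = 3*pi.
Summing the pieces and multiplying by (1/(2*pi)) gives b_4 = 3.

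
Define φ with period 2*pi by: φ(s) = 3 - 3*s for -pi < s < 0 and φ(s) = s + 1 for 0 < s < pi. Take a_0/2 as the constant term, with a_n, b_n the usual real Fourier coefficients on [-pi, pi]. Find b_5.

b_5 = 1/pi ∫_{-pi}^{pi} φ(s) sin(5*s) ds.
Split the integral at the breakpoints.
Integrating by parts (boundary term plus one more integral), an antiderivative of (3 - 3*s) sin(5*s) is 3*s*cos(5*s)/5 - 3*sin(5*s)/25 - 3*cos(5*s)/5; evaluating from -pi to 0: ∫_{-pi}^{0} (3 - 3*s) sin(5*s) ds = (-3/5) - (3/5 + 3*pi/5) = -3*pi/5 - 6/5.
Integrating by parts (boundary term plus one more integral), an antiderivative of (s + 1) sin(5*s) is -s*cos(5*s)/5 + sin(5*s)/25 - cos(5*s)/5; evaluating from 0 to pi: ∫_{0}^{pi} (s + 1) sin(5*s) ds = (1/5 + pi/5) - (-1/5) = 2/5 + pi/5.
Summing the pieces and multiplying by (1/pi) gives b_5 = 2*(-pi - 2)/(5*pi).

2*(-pi - 2)/(5*pi)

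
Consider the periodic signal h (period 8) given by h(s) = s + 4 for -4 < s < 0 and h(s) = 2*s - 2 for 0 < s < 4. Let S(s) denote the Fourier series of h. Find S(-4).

3

s = -4 differs from s = 4 by -1 full period(s), and the series is 8-periodic.
At s = 4 the one-sided limits are h(4^-) = 6 and h(4^+) = 0.
By Dirichlet's theorem the series converges to their average, [(6) + (0)]/2 = 3.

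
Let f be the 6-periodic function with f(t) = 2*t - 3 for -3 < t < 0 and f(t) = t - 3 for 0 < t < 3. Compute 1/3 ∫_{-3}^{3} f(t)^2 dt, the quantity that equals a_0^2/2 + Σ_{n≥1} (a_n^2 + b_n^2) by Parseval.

1/3 ∫_{-3}^{3} f(t)^2 dt = 1/3 · (126) = 42.

42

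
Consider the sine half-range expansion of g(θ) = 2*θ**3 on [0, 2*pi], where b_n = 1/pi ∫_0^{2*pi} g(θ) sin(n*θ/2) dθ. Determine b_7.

-192/343 + 32*pi**2/7

b_7 = 1/pi ∫_0^{2*pi} (2*θ**3) sin(7*θ/2) dθ.
Integrating by parts three times (tabular method), an antiderivative of (2*θ**3) sin(7*θ/2) is -4*θ**3*cos(7*θ/2)/7 + 24*θ**2*sin(7*θ/2)/49 + 96*θ*cos(7*θ/2)/343 - 192*sin(7*θ/2)/2401; evaluating from 0 to 2*pi: ∫_{0}^{2*pi} (2*θ**3) sin(7*θ/2) dθ = (32*pi*(-6 + 49*pi**2)/343) - (0) = 32*pi*(-6 + 49*pi**2)/343.
Hence b_7 = (1/pi)·(32*pi*(-6 + 49*pi**2)/343) = -192/343 + 32*pi**2/7.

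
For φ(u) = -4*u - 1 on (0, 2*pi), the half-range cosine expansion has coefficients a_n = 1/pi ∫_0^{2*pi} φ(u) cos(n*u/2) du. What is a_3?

32/(9*pi)

a_3 = 1/pi ∫_0^{2*pi} (-4*u - 1) cos(3*u/2) du.
Integrating by parts (boundary term plus one more integral), an antiderivative of (-4*u - 1) cos(3*u/2) is -8*u*sin(3*u/2)/3 - 2*sin(3*u/2)/3 - 16*cos(3*u/2)/9; evaluating from 0 to 2*pi: ∫_{0}^{2*pi} (-4*u - 1) cos(3*u/2) du = (16/9) - (-16/9) = 32/9.
Hence a_3 = (1/pi)·(32/9) = 32/(9*pi).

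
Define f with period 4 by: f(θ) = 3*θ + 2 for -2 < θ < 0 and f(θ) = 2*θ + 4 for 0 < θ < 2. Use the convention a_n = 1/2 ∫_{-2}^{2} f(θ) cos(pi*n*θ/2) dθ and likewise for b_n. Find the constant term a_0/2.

a_0 = 1/2 ∫_{-2}^{2} f(θ) dθ = 1/2 · (10) = 5.
So the constant term a_0/2 = 5/2.

5/2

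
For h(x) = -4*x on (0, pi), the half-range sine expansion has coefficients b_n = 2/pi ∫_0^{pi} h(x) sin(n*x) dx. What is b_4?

2

b_4 = 2/pi ∫_0^{pi} (-4*x) sin(4*x) dx.
Integrating by parts (boundary term plus one more integral), an antiderivative of (-4*x) sin(4*x) is x*cos(4*x) - sin(4*x)/4; evaluating from 0 to pi: ∫_{0}^{pi} (-4*x) sin(4*x) dx = (pi) - (0) = pi.
Hence b_4 = (2/pi)·(pi) = 2.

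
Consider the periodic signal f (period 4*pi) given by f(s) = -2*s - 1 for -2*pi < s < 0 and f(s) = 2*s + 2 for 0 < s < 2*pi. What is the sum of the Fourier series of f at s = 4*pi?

1/2

s = 4*pi differs from s = 0 by 1 full period(s), and the series is 4*pi-periodic.
At s = 0 the one-sided limits are f(0^-) = -1 and f(0^+) = 2.
By Dirichlet's theorem the series converges to their average, [(-1) + (2)]/2 = 1/2.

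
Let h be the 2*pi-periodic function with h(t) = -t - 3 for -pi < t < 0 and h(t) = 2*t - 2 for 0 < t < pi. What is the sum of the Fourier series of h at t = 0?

At t = 0 the one-sided limits are h(0^-) = -3 and h(0^+) = -2.
By Dirichlet's theorem the series converges to their average, [(-3) + (-2)]/2 = -5/2.

-5/2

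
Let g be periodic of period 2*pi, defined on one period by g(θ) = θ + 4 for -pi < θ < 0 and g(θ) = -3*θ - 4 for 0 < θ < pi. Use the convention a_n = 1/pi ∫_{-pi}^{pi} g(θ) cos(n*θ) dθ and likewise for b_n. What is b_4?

b_4 = 1/pi ∫_{-pi}^{pi} g(θ) sin(4*θ) dθ.
Split the integral at the breakpoints.
Integrating by parts (boundary term plus one more integral), an antiderivative of (θ + 4) sin(4*θ) is -θ*cos(4*θ)/4 + sin(4*θ)/16 - cos(4*θ); evaluating from -pi to 0: ∫_{-pi}^{0} (θ + 4) sin(4*θ) dθ = (-1) - (-1 + pi/4) = -pi/4.
Integrating by parts (boundary term plus one more integral), an antiderivative of (-3*θ - 4) sin(4*θ) is 3*θ*cos(4*θ)/4 - 3*sin(4*θ)/16 + cos(4*θ); evaluating from 0 to pi: ∫_{0}^{pi} (-3*θ - 4) sin(4*θ) dθ = (1 + 3*pi/4) - (1) = 3*pi/4.
Summing the pieces and multiplying by (1/pi) gives b_4 = 1/2.

1/2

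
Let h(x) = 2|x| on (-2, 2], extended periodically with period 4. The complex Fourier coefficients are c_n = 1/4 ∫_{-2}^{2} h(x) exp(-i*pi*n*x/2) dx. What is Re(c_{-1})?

-8/pi**2

Since h is real-valued, Re(c_{-1}) = 1/4 ∫_{-2}^{2} h(x) cos(-pi*x/2) dx = a_{1}/2.
h is even and cos(-pi*x/2) is even, so the integrand is even: ∫_{-2}^{2} h(x) cos(-pi*x/2) dx = 2∫_0^{2} h(x) cos(-pi*x/2) dx.
Integrating by parts (boundary term plus one more integral), an antiderivative of (2*x) cos(-pi*x/2) is 4*x*sin(pi*x/2)/pi + 8*cos(pi*x/2)/pi**2; evaluating from 0 to 2: ∫_{0}^{2} (2*x) cos(-pi*x/2) dx = (-8/pi**2) - (8/pi**2) = -16/pi**2.
So ∫_{-2}^{2} h(x) cos(-pi*x/2) dx = -32/pi**2.
Hence Re(c_{-1}) = (1/4)·(-32/pi**2) = -8/pi**2.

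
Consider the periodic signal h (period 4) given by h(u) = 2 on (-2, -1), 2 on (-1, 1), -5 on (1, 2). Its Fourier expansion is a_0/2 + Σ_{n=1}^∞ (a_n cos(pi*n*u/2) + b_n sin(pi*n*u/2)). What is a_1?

a_1 = 1/2 ∫_{-2}^{2} h(u) cos(pi*u/2) du.
Split the integral at the breakpoints.
Directly, an antiderivative of (2) cos(pi*u/2) is 4*sin(pi*u/2)/pi; evaluating from -2 to -1: ∫_{-2}^{-1} (2) cos(pi*u/2) du = (-4/pi) - (0) = -4/pi.
Directly, an antiderivative of (2) cos(pi*u/2) is 4*sin(pi*u/2)/pi; evaluating from -1 to 1: ∫_{-1}^{1} (2) cos(pi*u/2) du = (4/pi) - (-4/pi) = 8/pi.
Directly, an antiderivative of (-5) cos(pi*u/2) is -10*sin(pi*u/2)/pi; evaluating from 1 to 2: ∫_{1}^{2} (-5) cos(pi*u/2) du = (0) - (-10/pi) = 10/pi.
Summing the pieces and multiplying by (1/2) gives a_1 = 7/pi.

7/pi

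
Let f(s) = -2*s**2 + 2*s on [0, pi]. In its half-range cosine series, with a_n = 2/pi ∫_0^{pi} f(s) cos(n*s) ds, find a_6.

a_6 = 2/pi ∫_0^{pi} (-2*s**2 + 2*s) cos(6*s) ds.
Integrating by parts twice (tabular method), an antiderivative of (-2*s**2 + 2*s) cos(6*s) is -s**2*sin(6*s)/3 + s*sin(6*s)/3 - s*cos(6*s)/9 + sin(6*s)/54 + cos(6*s)/18; evaluating from 0 to pi: ∫_{0}^{pi} (-2*s**2 + 2*s) cos(6*s) ds = (1/18 - pi/9) - (1/18) = -pi/9.
Hence a_6 = (2/pi)·(-pi/9) = -2/9.

-2/9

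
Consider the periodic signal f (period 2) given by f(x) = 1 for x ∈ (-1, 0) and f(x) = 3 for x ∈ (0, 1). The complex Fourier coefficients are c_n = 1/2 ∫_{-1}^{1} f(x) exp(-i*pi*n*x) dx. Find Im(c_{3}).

-2/(3*pi)

Since f is real-valued, Im(c_{3}) = -1/2 ∫_{-1}^{1} f(x) sin(3*pi*x) dx = -b_{3}/2.
Split the integral at the breakpoints.
Directly, an antiderivative of (1) sin(3*pi*x) is -cos(3*pi*x)/(3*pi); evaluating from -1 to 0: ∫_{-1}^{0} (1) sin(3*pi*x) dx = (-1/(3*pi)) - (1/(3*pi)) = -2/(3*pi).
Directly, an antiderivative of (3) sin(3*pi*x) is -cos(3*pi*x)/pi; evaluating from 0 to 1: ∫_{0}^{1} (3) sin(3*pi*x) dx = (1/pi) - (-1/pi) = 2/pi.
So ∫_{-1}^{1} f(x) sin(3*pi*x) dx = 4/(3*pi).
Hence Im(c_{3}) = (-1/2)·(4/(3*pi)) = -2/(3*pi).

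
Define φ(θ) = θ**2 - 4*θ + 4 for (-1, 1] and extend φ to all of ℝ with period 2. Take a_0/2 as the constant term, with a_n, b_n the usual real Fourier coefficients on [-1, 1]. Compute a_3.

-4/(9*pi**2)

a_3 = ∫_{-1}^{1} φ(θ) cos(3*pi*θ) dθ.
Integrating by parts twice (tabular method), an antiderivative of (θ**2 - 4*θ + 4) cos(3*pi*θ) is θ**2*sin(3*pi*θ)/(3*pi) - 4*θ*sin(3*pi*θ)/(3*pi) + 2*θ*cos(3*pi*θ)/(9*pi**2) - 2*sin(3*pi*θ)/(27*pi**3) + 4*sin(3*pi*θ)/(3*pi) - 4*cos(3*pi*θ)/(9*pi**2); evaluating from -1 to 1: ∫_{-1}^{1} (θ**2 - 4*θ + 4) cos(3*pi*θ) dθ = (2/(9*pi**2)) - (2/(3*pi**2)) = -4/(9*pi**2).
Hence a_3 = -4/(9*pi**2).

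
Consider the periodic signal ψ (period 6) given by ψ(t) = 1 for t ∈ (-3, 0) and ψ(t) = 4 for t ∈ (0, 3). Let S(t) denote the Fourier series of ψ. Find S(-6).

t = -6 differs from t = 0 by -1 full period(s), and the series is 6-periodic.
At t = 0 the one-sided limits are ψ(0^-) = 1 and ψ(0^+) = 4.
By Dirichlet's theorem the series converges to their average, [(1) + (4)]/2 = 5/2.

5/2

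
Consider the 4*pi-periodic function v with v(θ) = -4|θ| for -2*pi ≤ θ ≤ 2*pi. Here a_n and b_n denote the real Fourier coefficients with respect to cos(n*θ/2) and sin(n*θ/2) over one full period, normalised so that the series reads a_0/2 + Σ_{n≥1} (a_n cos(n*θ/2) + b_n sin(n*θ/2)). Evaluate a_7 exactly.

a_7 = (1/(2*pi)) ∫_{-2*pi}^{2*pi} v(θ) cos(7*θ/2) dθ.
v is even and cos(7*θ/2) is even, so the integrand is even and a_7 = 1/pi ∫_0^{2*pi} v(θ) cos(7*θ/2) dθ.
Integrating by parts (boundary term plus one more integral), an antiderivative of (-4*θ) cos(7*θ/2) is -8*θ*sin(7*θ/2)/7 - 16*cos(7*θ/2)/49; evaluating from 0 to 2*pi: ∫_{0}^{2*pi} (-4*θ) cos(7*θ/2) dθ = (16/49) - (-16/49) = 32/49.
Hence a_7 = (1/pi)·(32/49) = 32/(49*pi).

32/(49*pi)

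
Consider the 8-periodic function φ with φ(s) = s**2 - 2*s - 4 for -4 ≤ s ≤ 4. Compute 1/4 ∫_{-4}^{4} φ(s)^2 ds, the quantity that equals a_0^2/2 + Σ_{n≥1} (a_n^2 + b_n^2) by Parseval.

1/4 ∫_{-4}^{4} φ(s)^2 ds = 1/4 · (5504/15) = 1376/15.

1376/15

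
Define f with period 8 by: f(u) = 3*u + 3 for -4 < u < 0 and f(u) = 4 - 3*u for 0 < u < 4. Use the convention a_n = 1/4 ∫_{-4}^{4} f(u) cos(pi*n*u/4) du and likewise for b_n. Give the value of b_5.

b_5 = 1/4 ∫_{-4}^{4} f(u) sin(5*pi*u/4) du.
Split the integral at the breakpoints.
Integrating by parts (boundary term plus one more integral), an antiderivative of (3*u + 3) sin(5*pi*u/4) is -12*u*cos(5*pi*u/4)/(5*pi) + 48*sin(5*pi*u/4)/(25*pi**2) - 12*cos(5*pi*u/4)/(5*pi); evaluating from -4 to 0: ∫_{-4}^{0} (3*u + 3) sin(5*pi*u/4) du = (-12/(5*pi)) - (-36/(5*pi)) = 24/(5*pi).
Integrating by parts (boundary term plus one more integral), an antiderivative of (4 - 3*u) sin(5*pi*u/4) is 12*u*cos(5*pi*u/4)/(5*pi) - 48*sin(5*pi*u/4)/(25*pi**2) - 16*cos(5*pi*u/4)/(5*pi); evaluating from 0 to 4: ∫_{0}^{4} (4 - 3*u) sin(5*pi*u/4) du = (-32/(5*pi)) - (-16/(5*pi)) = -16/(5*pi).
Summing the pieces and multiplying by (1/4) gives b_5 = 2/(5*pi).

2/(5*pi)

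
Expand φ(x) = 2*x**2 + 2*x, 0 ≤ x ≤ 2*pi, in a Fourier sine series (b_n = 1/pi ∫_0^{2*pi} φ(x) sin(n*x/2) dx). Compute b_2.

b_2 = 1/pi ∫_0^{2*pi} (2*x**2 + 2*x) sin(x) dx.
Integrating by parts twice (tabular method), an antiderivative of (2*x**2 + 2*x) sin(x) is -2*x**2*cos(x) + 4*x*sin(x) - 2*x*cos(x) + 2*sin(x) + 4*cos(x); evaluating from 0 to 2*pi: ∫_{0}^{2*pi} (2*x**2 + 2*x) sin(x) dx = (-8*pi**2 - 4*pi + 4) - (4) = -4*pi*(1 + 2*pi).
Hence b_2 = (1/pi)·(-4*pi*(1 + 2*pi)) = -8*pi - 4.

-8*pi - 4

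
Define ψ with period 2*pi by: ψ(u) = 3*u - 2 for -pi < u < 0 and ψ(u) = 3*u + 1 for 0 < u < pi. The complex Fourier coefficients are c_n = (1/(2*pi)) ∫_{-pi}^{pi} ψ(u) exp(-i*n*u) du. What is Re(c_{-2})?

Since ψ is real-valued, Re(c_{-2}) = (1/(2*pi)) ∫_{-pi}^{pi} ψ(u) cos(-2*u) du = a_{2}/2.
Split the integral at the breakpoints.
Integrating by parts (boundary term plus one more integral), an antiderivative of (3*u - 2) cos(-2*u) is 3*u*sin(2*u)/2 - sin(2*u) + 3*cos(2*u)/4; evaluating from -pi to 0: ∫_{-pi}^{0} (3*u - 2) cos(-2*u) du = (3/4) - (3/4) = 0.
Integrating by parts (boundary term plus one more integral), an antiderivative of (3*u + 1) cos(-2*u) is 3*u*sin(2*u)/2 + sin(2*u)/2 + 3*cos(2*u)/4; evaluating from 0 to pi: ∫_{0}^{pi} (3*u + 1) cos(-2*u) du = (3/4) - (3/4) = 0.
So ∫_{-pi}^{pi} ψ(u) cos(-2*u) du = 0.
Hence Re(c_{-2}) = (1/(2*pi))·(0) = 0.

0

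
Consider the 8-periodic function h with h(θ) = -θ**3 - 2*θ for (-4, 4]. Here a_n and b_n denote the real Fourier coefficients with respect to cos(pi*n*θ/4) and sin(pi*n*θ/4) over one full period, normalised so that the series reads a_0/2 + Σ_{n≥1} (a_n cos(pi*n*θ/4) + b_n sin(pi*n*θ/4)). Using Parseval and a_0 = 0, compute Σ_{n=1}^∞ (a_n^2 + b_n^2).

Parseval: a_0^2/2 + Σ_{n≥1} (a_n^2+b_n^2) = 1/4 ∫_{-4}^{4} h(θ)^2 dθ = 170368/105.
Subtract a_0^2/2 = 0: Σ (a_n^2+b_n^2) = 170368/105.

170368/105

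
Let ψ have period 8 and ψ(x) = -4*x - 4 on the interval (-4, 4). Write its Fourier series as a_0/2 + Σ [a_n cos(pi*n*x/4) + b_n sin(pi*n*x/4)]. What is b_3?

b_3 = 1/4 ∫_{-4}^{4} ψ(x) sin(3*pi*x/4) dx.
Integrating by parts (boundary term plus one more integral), an antiderivative of (-4*x - 4) sin(3*pi*x/4) is 16*x*cos(3*pi*x/4)/(3*pi) - 64*sin(3*pi*x/4)/(9*pi**2) + 16*cos(3*pi*x/4)/(3*pi); evaluating from -4 to 4: ∫_{-4}^{4} (-4*x - 4) sin(3*pi*x/4) dx = (-80/(3*pi)) - (16/pi) = -128/(3*pi).
Hence b_3 = (1/4)·(-128/(3*pi)) = -32/(3*pi).

-32/(3*pi)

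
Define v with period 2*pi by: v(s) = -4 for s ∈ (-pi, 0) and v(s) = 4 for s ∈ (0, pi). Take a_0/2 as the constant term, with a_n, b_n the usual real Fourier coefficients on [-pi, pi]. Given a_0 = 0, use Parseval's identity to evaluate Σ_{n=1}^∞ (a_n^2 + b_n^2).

32

Parseval: a_0^2/2 + Σ_{n≥1} (a_n^2+b_n^2) = 1/pi ∫_{-pi}^{pi} v(s)^2 ds = 32.
Subtract a_0^2/2 = 0: Σ (a_n^2+b_n^2) = 32.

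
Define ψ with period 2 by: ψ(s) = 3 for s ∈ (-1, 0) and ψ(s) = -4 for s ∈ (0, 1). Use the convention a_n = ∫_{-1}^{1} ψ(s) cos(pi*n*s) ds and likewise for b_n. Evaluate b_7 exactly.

b_7 = ∫_{-1}^{1} ψ(s) sin(7*pi*s) ds.
Split the integral at the breakpoints.
Directly, an antiderivative of (3) sin(7*pi*s) is -3*cos(7*pi*s)/(7*pi); evaluating from -1 to 0: ∫_{-1}^{0} (3) sin(7*pi*s) ds = (-3/(7*pi)) - (3/(7*pi)) = -6/(7*pi).
Directly, an antiderivative of (-4) sin(7*pi*s) is 4*cos(7*pi*s)/(7*pi); evaluating from 0 to 1: ∫_{0}^{1} (-4) sin(7*pi*s) ds = (-4/(7*pi)) - (4/(7*pi)) = -8/(7*pi).
Summing the pieces gives b_7 = -2/pi.

-2/pi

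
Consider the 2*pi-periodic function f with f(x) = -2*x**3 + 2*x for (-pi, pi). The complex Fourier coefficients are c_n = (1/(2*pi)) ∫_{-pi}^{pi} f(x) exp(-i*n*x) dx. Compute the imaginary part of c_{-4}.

-11/16 + pi**2/2

Since f is real-valued, Im(c_{-4}) = -(1/(2*pi)) ∫_{-pi}^{pi} f(x) sin(-4*x) dx = b_{4}/2.
f is odd and sin(-4*x) is odd, so the integrand is even: ∫_{-pi}^{pi} f(x) sin(-4*x) dx = 2∫_0^{pi} f(x) sin(-4*x) dx.
Integrating by parts three times (tabular method), an antiderivative of (-2*x**3 + 2*x) sin(-4*x) is -x**3*cos(4*x)/2 + 3*x**2*sin(4*x)/8 + 11*x*cos(4*x)/16 - 11*sin(4*x)/64; evaluating from 0 to pi: ∫_{0}^{pi} (-2*x**3 + 2*x) sin(-4*x) dx = (pi*(11 - 8*pi**2)/16) - (0) = pi*(11 - 8*pi**2)/16.
So ∫_{-pi}^{pi} f(x) sin(-4*x) dx = pi*(11/8 - pi**2).
Hence Im(c_{-4}) = (-1/(2*pi))·(pi*(11/8 - pi**2)) = -11/16 + pi**2/2.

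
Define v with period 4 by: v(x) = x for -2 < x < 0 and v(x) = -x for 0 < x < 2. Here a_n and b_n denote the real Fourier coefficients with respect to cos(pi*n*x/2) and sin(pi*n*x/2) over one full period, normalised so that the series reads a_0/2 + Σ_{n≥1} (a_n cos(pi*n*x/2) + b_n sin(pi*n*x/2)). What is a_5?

a_5 = 1/2 ∫_{-2}^{2} v(x) cos(5*pi*x/2) dx.
v is even and cos(5*pi*x/2) is even, so the integrand is even and a_5 = ∫_0^{2} v(x) cos(5*pi*x/2) dx.
Integrating by parts (boundary term plus one more integral), an antiderivative of (-x) cos(5*pi*x/2) is -2*x*sin(5*pi*x/2)/(5*pi) - 4*cos(5*pi*x/2)/(25*pi**2); evaluating from 0 to 2: ∫_{0}^{2} (-x) cos(5*pi*x/2) dx = (4/(25*pi**2)) - (-4/(25*pi**2)) = 8/(25*pi**2).
Hence a_5 = 8/(25*pi**2).

8/(25*pi**2)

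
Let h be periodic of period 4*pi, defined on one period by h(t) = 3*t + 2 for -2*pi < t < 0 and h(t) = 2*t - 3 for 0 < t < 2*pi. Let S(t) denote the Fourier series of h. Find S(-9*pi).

t = -9*pi differs from t = -pi by -2 full period(s), and the series is 4*pi-periodic.
h is continuous at t = -pi with value 2 - 3*pi, so the series converges to 2 - 3*pi there.

2 - 3*pi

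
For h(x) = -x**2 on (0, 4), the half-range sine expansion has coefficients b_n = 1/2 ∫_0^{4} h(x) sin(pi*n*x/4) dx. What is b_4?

b_4 = 1/2 ∫_0^{4} (-x**2) sin(pi*x) dx.
Integrating by parts twice (tabular method), an antiderivative of (-x**2) sin(pi*x) is x**2*cos(pi*x)/pi - 2*x*sin(pi*x)/pi**2 - 2*cos(pi*x)/pi**3; evaluating from 0 to 4: ∫_{0}^{4} (-x**2) sin(pi*x) dx = (-2/pi**3 + 16/pi) - (-2/pi**3) = 16/pi.
Hence b_4 = (1/2)·(16/pi) = 8/pi.

8/pi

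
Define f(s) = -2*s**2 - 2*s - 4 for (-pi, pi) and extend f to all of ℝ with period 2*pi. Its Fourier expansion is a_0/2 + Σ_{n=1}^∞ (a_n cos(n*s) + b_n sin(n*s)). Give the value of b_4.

b_4 = 1/pi ∫_{-pi}^{pi} f(s) sin(4*s) ds.
Integrating by parts twice (tabular method), an antiderivative of (-2*s**2 - 2*s - 4) sin(4*s) is s**2*cos(4*s)/2 - s*sin(4*s)/4 + s*cos(4*s)/2 - sin(4*s)/8 + 15*cos(4*s)/16; evaluating from -pi to pi: ∫_{-pi}^{pi} (-2*s**2 - 2*s - 4) sin(4*s) ds = (15/16 + pi/2 + pi**2/2) - (-pi/2 + 15/16 + pi**2/2) = pi.
Hence b_4 = (1/pi)·(pi) = 1.

1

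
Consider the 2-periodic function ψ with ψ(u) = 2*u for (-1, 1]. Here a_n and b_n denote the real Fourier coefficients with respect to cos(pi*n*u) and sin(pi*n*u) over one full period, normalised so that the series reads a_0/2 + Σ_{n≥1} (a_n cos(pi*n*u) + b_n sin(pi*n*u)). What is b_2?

-2/pi

b_2 = ∫_{-1}^{1} ψ(u) sin(2*pi*u) du.
ψ is odd and sin(2*pi*u) is odd, so the integrand is even and b_2 = 2 ∫_0^{1} ψ(u) sin(2*pi*u) du.
Integrating by parts (boundary term plus one more integral), an antiderivative of (2*u) sin(2*pi*u) is -u*cos(2*pi*u)/pi + sin(2*pi*u)/(2*pi**2); evaluating from 0 to 1: ∫_{0}^{1} (2*u) sin(2*pi*u) du = (-1/pi) - (0) = -1/pi.
Hence b_2 = 2·(-1/pi) = -2/pi.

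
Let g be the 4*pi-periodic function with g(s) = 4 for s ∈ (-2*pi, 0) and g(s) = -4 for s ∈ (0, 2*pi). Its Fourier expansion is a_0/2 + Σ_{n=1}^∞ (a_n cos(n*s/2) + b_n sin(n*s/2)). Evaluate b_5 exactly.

-16/(5*pi)

b_5 = (1/(2*pi)) ∫_{-2*pi}^{2*pi} g(s) sin(5*s/2) ds.
g is odd and sin(5*s/2) is odd, so the integrand is even and b_5 = 1/pi ∫_0^{2*pi} g(s) sin(5*s/2) ds.
Directly, an antiderivative of (-4) sin(5*s/2) is 8*cos(5*s/2)/5; evaluating from 0 to 2*pi: ∫_{0}^{2*pi} (-4) sin(5*s/2) ds = (-8/5) - (8/5) = -16/5.
Hence b_5 = (1/pi)·(-16/5) = -16/(5*pi).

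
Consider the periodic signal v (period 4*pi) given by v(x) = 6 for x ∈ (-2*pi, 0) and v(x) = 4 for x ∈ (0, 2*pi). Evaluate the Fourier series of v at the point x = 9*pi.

4

x = 9*pi differs from x = pi by 2 full period(s), and the series is 4*pi-periodic.
v is continuous at x = pi with value 4, so the series converges to 4 there.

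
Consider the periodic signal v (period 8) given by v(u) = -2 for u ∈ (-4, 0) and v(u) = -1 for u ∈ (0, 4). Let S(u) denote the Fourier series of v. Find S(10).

u = 10 differs from u = 2 by 1 full period(s), and the series is 8-periodic.
v is continuous at u = 2 with value -1, so the series converges to -1 there.

-1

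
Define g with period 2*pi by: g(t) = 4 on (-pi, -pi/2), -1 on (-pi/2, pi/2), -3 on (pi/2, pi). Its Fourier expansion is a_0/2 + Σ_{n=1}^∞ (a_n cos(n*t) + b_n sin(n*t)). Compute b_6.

7/(3*pi)

b_6 = 1/pi ∫_{-pi}^{pi} g(t) sin(6*t) dt.
Split the integral at the breakpoints.
Directly, an antiderivative of (4) sin(6*t) is -2*cos(6*t)/3; evaluating from -pi to -pi/2: ∫_{-pi}^{-pi/2} (4) sin(6*t) dt = (2/3) - (-2/3) = 4/3.
Directly, an antiderivative of (-1) sin(6*t) is cos(6*t)/6; evaluating from -pi/2 to pi/2: ∫_{-pi/2}^{pi/2} (-1) sin(6*t) dt = (-1/6) - (-1/6) = 0.
Directly, an antiderivative of (-3) sin(6*t) is cos(6*t)/2; evaluating from pi/2 to pi: ∫_{pi/2}^{pi} (-3) sin(6*t) dt = (1/2) - (-1/2) = 1.
Summing the pieces and multiplying by (1/pi) gives b_6 = 7/(3*pi).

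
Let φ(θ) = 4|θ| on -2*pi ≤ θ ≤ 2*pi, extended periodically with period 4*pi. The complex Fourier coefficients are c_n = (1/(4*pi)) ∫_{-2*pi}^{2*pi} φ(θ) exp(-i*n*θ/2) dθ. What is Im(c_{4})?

Since φ is real-valued, Im(c_{4}) = -(1/(4*pi)) ∫_{-2*pi}^{2*pi} φ(θ) sin(2*θ) dθ = -b_{4}/2.
(φ is even, so the integrand is odd over a symmetric interval and the integral vanishes.)

0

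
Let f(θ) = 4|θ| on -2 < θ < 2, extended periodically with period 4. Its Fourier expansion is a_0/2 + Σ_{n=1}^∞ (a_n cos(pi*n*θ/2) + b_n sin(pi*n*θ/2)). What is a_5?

-32/(25*pi**2)

a_5 = 1/2 ∫_{-2}^{2} f(θ) cos(5*pi*θ/2) dθ.
f is even and cos(5*pi*θ/2) is even, so the integrand is even and a_5 = ∫_0^{2} f(θ) cos(5*pi*θ/2) dθ.
Integrating by parts (boundary term plus one more integral), an antiderivative of (4*θ) cos(5*pi*θ/2) is 8*θ*sin(5*pi*θ/2)/(5*pi) + 16*cos(5*pi*θ/2)/(25*pi**2); evaluating from 0 to 2: ∫_{0}^{2} (4*θ) cos(5*pi*θ/2) dθ = (-16/(25*pi**2)) - (16/(25*pi**2)) = -32/(25*pi**2).
Hence a_5 = -32/(25*pi**2).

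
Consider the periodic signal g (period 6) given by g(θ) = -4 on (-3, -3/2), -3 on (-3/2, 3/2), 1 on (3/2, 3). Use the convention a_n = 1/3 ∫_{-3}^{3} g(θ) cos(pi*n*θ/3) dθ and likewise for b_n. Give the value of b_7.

5/(7*pi)

b_7 = 1/3 ∫_{-3}^{3} g(θ) sin(7*pi*θ/3) dθ.
Split the integral at the breakpoints.
Directly, an antiderivative of (-4) sin(7*pi*θ/3) is 12*cos(7*pi*θ/3)/(7*pi); evaluating from -3 to -3/2: ∫_{-3}^{-3/2} (-4) sin(7*pi*θ/3) dθ = (0) - (-12/(7*pi)) = 12/(7*pi).
Directly, an antiderivative of (-3) sin(7*pi*θ/3) is 9*cos(7*pi*θ/3)/(7*pi); evaluating from -3/2 to 3/2: ∫_{-3/2}^{3/2} (-3) sin(7*pi*θ/3) dθ = (0) - (0) = 0.
Directly, an antiderivative of (1) sin(7*pi*θ/3) is -3*cos(7*pi*θ/3)/(7*pi); evaluating from 3/2 to 3: ∫_{3/2}^{3} (1) sin(7*pi*θ/3) dθ = (3/(7*pi)) - (0) = 3/(7*pi).
Summing the pieces and multiplying by (1/3) gives b_7 = 5/(7*pi).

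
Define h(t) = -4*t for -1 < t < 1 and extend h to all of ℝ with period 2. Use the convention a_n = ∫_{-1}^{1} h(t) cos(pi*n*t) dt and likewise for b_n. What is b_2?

b_2 = ∫_{-1}^{1} h(t) sin(2*pi*t) dt.
h is odd and sin(2*pi*t) is odd, so the integrand is even and b_2 = 2 ∫_0^{1} h(t) sin(2*pi*t) dt.
Integrating by parts (boundary term plus one more integral), an antiderivative of (-4*t) sin(2*pi*t) is 2*t*cos(2*pi*t)/pi - sin(2*pi*t)/pi**2; evaluating from 0 to 1: ∫_{0}^{1} (-4*t) sin(2*pi*t) dt = (2/pi) - (0) = 2/pi.
Hence b_2 = 2·(2/pi) = 4/pi.

4/pi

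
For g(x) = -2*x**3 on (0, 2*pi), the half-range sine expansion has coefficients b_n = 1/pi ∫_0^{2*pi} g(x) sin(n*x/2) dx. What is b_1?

b_1 = 1/pi ∫_0^{2*pi} (-2*x**3) sin(x/2) dx.
Integrating by parts three times (tabular method), an antiderivative of (-2*x**3) sin(x/2) is 4*x**3*cos(x/2) - 24*x**2*sin(x/2) - 96*x*cos(x/2) + 192*sin(x/2); evaluating from 0 to 2*pi: ∫_{0}^{2*pi} (-2*x**3) sin(x/2) dx = (32*pi*(6 - pi**2)) - (0) = 32*pi*(6 - pi**2).
Hence b_1 = (1/pi)·(32*pi*(6 - pi**2)) = 192 - 32*pi**2.

192 - 32*pi**2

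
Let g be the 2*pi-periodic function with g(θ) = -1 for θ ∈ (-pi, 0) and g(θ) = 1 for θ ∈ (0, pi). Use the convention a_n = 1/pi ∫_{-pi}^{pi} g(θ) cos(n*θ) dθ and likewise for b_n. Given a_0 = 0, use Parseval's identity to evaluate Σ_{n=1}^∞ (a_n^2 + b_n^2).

Parseval: a_0^2/2 + Σ_{n≥1} (a_n^2+b_n^2) = 1/pi ∫_{-pi}^{pi} g(θ)^2 dθ = 2.
Subtract a_0^2/2 = 0: Σ (a_n^2+b_n^2) = 2.

2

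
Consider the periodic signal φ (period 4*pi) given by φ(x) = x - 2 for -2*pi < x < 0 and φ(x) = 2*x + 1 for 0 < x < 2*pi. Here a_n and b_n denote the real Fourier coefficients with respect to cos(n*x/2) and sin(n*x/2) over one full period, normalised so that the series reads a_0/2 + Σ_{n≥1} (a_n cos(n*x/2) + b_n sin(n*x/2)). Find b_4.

b_4 = (1/(2*pi)) ∫_{-2*pi}^{2*pi} φ(x) sin(2*x) dx.
Split the integral at the breakpoints.
Integrating by parts (boundary term plus one more integral), an antiderivative of (x - 2) sin(2*x) is -x*cos(2*x)/2 + sin(2*x)/4 + cos(2*x); evaluating from -2*pi to 0: ∫_{-2*pi}^{0} (x - 2) sin(2*x) dx = (1) - (1 + pi) = -pi.
Integrating by parts (boundary term plus one more integral), an antiderivative of (2*x + 1) sin(2*x) is -x*cos(2*x) + sin(2*x)/2 - cos(2*x)/2; evaluating from 0 to 2*pi: ∫_{0}^{2*pi} (2*x + 1) sin(2*x) dx = (-2*pi - 1/2) - (-1/2) = -2*pi.
Summing the pieces and multiplying by (1/(2*pi)) gives b_4 = -3/2.

-3/2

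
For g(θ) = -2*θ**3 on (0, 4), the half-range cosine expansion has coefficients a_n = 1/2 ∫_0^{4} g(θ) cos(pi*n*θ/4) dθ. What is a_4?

a_4 = 1/2 ∫_0^{4} (-2*θ**3) cos(pi*θ) dθ.
Integrating by parts three times (tabular method), an antiderivative of (-2*θ**3) cos(pi*θ) is -2*θ**3*sin(pi*θ)/pi - 6*θ**2*cos(pi*θ)/pi**2 + 12*θ*sin(pi*θ)/pi**3 + 12*cos(pi*θ)/pi**4; evaluating from 0 to 4: ∫_{0}^{4} (-2*θ**3) cos(pi*θ) dθ = (12*(1 - 8*pi**2)/pi**4) - (12/pi**4) = -96/pi**2.
Hence a_4 = (1/2)·(-96/pi**2) = -48/pi**2.

-48/pi**2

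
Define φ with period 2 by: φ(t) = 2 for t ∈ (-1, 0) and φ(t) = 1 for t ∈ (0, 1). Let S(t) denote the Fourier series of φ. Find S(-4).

3/2

t = -4 differs from t = 0 by -2 full period(s), and the series is 2-periodic.
At t = 0 the one-sided limits are φ(0^-) = 2 and φ(0^+) = 1.
By Dirichlet's theorem the series converges to their average, [(2) + (1)]/2 = 3/2.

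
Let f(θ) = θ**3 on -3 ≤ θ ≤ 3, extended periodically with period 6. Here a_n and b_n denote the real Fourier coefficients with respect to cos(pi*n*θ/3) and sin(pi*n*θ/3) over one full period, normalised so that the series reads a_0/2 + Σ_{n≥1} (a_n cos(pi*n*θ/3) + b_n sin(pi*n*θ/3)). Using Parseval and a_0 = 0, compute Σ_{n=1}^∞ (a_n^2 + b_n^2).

1458/7

Parseval: a_0^2/2 + Σ_{n≥1} (a_n^2+b_n^2) = 1/3 ∫_{-3}^{3} f(θ)^2 dθ = 1458/7.
Subtract a_0^2/2 = 0: Σ (a_n^2+b_n^2) = 1458/7.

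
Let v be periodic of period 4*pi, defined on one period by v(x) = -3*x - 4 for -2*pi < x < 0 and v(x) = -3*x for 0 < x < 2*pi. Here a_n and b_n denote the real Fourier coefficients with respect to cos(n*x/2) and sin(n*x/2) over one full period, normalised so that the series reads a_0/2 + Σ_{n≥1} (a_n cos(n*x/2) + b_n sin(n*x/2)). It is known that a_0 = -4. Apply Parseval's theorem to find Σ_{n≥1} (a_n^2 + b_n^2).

-24*pi + 8 + 24*pi**2

Parseval: a_0^2/2 + Σ_{n≥1} (a_n^2+b_n^2) = (1/(2*pi)) ∫_{-2*pi}^{2*pi} v(x)^2 dx = -24*pi + 16 + 24*pi**2.
Subtract a_0^2/2 = 8: Σ (a_n^2+b_n^2) = -24*pi + 8 + 24*pi**2.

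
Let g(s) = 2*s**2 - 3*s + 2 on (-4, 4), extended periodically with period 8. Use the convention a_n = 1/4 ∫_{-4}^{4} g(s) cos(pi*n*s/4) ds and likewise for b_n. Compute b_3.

b_3 = 1/4 ∫_{-4}^{4} g(s) sin(3*pi*s/4) ds.
Integrating by parts twice (tabular method), an antiderivative of (2*s**2 - 3*s + 2) sin(3*pi*s/4) is -8*s**2*cos(3*pi*s/4)/(3*pi) + 64*s*sin(3*pi*s/4)/(9*pi**2) + 4*s*cos(3*pi*s/4)/pi - 16*sin(3*pi*s/4)/(3*pi**2) - 8*cos(3*pi*s/4)/(3*pi) + 256*cos(3*pi*s/4)/(27*pi**3); evaluating from -4 to 4: ∫_{-4}^{4} (2*s**2 - 3*s + 2) sin(3*pi*s/4) ds = (8*(-32 + 99*pi**2)/(27*pi**3)) - (8*(-32 + 207*pi**2)/(27*pi**3)) = -32/pi.
Hence b_3 = (1/4)·(-32/pi) = -8/pi.

-8/pi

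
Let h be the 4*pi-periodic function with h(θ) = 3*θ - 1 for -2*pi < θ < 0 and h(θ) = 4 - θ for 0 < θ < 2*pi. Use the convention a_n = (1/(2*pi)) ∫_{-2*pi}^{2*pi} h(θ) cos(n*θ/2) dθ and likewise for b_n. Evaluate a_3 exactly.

16/(9*pi)

a_3 = (1/(2*pi)) ∫_{-2*pi}^{2*pi} h(θ) cos(3*θ/2) dθ.
Split the integral at the breakpoints.
Integrating by parts (boundary term plus one more integral), an antiderivative of (3*θ - 1) cos(3*θ/2) is 2*θ*sin(3*θ/2) - 2*sin(3*θ/2)/3 + 4*cos(3*θ/2)/3; evaluating from -2*pi to 0: ∫_{-2*pi}^{0} (3*θ - 1) cos(3*θ/2) dθ = (4/3) - (-4/3) = 8/3.
Integrating by parts (boundary term plus one more integral), an antiderivative of (4 - θ) cos(3*θ/2) is -2*θ*sin(3*θ/2)/3 + 8*sin(3*θ/2)/3 - 4*cos(3*θ/2)/9; evaluating from 0 to 2*pi: ∫_{0}^{2*pi} (4 - θ) cos(3*θ/2) dθ = (4/9) - (-4/9) = 8/9.
Summing the pieces and multiplying by (1/(2*pi)) gives a_3 = 16/(9*pi).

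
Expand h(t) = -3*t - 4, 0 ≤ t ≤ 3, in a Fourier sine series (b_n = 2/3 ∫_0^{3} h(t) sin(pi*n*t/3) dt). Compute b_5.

-34/(5*pi)

b_5 = 2/3 ∫_0^{3} (-3*t - 4) sin(5*pi*t/3) dt.
Integrating by parts (boundary term plus one more integral), an antiderivative of (-3*t - 4) sin(5*pi*t/3) is 9*t*cos(5*pi*t/3)/(5*pi) - 27*sin(5*pi*t/3)/(25*pi**2) + 12*cos(5*pi*t/3)/(5*pi); evaluating from 0 to 3: ∫_{0}^{3} (-3*t - 4) sin(5*pi*t/3) dt = (-39/(5*pi)) - (12/(5*pi)) = -51/(5*pi).
Hence b_5 = (2/3)·(-51/(5*pi)) = -34/(5*pi).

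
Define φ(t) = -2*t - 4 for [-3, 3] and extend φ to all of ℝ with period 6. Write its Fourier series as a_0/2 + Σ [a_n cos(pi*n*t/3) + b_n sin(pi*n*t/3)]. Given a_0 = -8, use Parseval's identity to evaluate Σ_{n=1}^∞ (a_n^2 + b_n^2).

24

Parseval: a_0^2/2 + Σ_{n≥1} (a_n^2+b_n^2) = 1/3 ∫_{-3}^{3} φ(t)^2 dt = 56.
Subtract a_0^2/2 = 32: Σ (a_n^2+b_n^2) = 24.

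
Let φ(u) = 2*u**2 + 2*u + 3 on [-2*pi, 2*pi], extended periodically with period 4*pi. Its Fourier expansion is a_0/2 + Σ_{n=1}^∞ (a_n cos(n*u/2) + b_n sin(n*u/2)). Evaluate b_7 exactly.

8/7

b_7 = (1/(2*pi)) ∫_{-2*pi}^{2*pi} φ(u) sin(7*u/2) du.
Integrating by parts twice (tabular method), an antiderivative of (2*u**2 + 2*u + 3) sin(7*u/2) is -4*u**2*cos(7*u/2)/7 + 16*u*sin(7*u/2)/49 - 4*u*cos(7*u/2)/7 + 8*sin(7*u/2)/49 - 262*cos(7*u/2)/343; evaluating from -2*pi to 2*pi: ∫_{-2*pi}^{2*pi} (2*u**2 + 2*u + 3) sin(7*u/2) du = (262/343 + 8*pi/7 + 16*pi**2/7) - (-8*pi/7 + 262/343 + 16*pi**2/7) = 16*pi/7.
Hence b_7 = (1/(2*pi))·(16*pi/7) = 8/7.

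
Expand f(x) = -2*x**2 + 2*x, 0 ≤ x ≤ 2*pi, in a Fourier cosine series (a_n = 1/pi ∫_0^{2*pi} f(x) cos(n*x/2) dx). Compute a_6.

-8/9

a_6 = 1/pi ∫_0^{2*pi} (-2*x**2 + 2*x) cos(3*x) dx.
Integrating by parts twice (tabular method), an antiderivative of (-2*x**2 + 2*x) cos(3*x) is -2*x**2*sin(3*x)/3 + 2*x*sin(3*x)/3 - 4*x*cos(3*x)/9 + 4*sin(3*x)/27 + 2*cos(3*x)/9; evaluating from 0 to 2*pi: ∫_{0}^{2*pi} (-2*x**2 + 2*x) cos(3*x) dx = (2/9 - 8*pi/9) - (2/9) = -8*pi/9.
Hence a_6 = (1/pi)·(-8*pi/9) = -8/9.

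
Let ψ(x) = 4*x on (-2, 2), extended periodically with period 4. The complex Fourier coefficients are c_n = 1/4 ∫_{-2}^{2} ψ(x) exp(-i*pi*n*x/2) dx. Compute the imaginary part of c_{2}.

Since ψ is real-valued, Im(c_{2}) = -1/4 ∫_{-2}^{2} ψ(x) sin(pi*x) dx = -b_{2}/2.
ψ is odd and sin(pi*x) is odd, so the integrand is even: ∫_{-2}^{2} ψ(x) sin(pi*x) dx = 2∫_0^{2} ψ(x) sin(pi*x) dx.
Integrating by parts (boundary term plus one more integral), an antiderivative of (4*x) sin(pi*x) is -4*x*cos(pi*x)/pi + 4*sin(pi*x)/pi**2; evaluating from 0 to 2: ∫_{0}^{2} (4*x) sin(pi*x) dx = (-8/pi) - (0) = -8/pi.
So ∫_{-2}^{2} ψ(x) sin(pi*x) dx = -16/pi.
Hence Im(c_{2}) = (-1/4)·(-16/pi) = 4/pi.

4/pi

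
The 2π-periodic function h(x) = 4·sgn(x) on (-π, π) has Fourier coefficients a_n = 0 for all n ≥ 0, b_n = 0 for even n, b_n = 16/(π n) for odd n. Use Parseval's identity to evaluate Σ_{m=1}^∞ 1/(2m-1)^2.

pi**2/8

Parseval: Σ b_n^2 = (1/π) ∫_{-π}^{π} h(x)^2 dx = 32.
Only odd n contribute, with b_n^2 = 256/(π^2 n^2), so Σ_{m≥1} 1/(2m-1)^2 = π^2·(32)/256 = pi**2/8.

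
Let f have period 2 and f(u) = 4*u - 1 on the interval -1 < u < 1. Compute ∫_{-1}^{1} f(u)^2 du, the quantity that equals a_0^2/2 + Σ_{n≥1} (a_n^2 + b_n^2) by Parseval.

38/3

∫_{-1}^{1} f(u)^2 du = 38/3.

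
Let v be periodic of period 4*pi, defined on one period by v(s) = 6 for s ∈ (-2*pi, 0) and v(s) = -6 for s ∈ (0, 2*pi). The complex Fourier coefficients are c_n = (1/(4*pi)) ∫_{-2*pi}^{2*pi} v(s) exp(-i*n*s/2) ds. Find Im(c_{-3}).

Since v is real-valued, Im(c_{-3}) = -(1/(4*pi)) ∫_{-2*pi}^{2*pi} v(s) sin(-3*s/2) ds = b_{3}/2.
v is odd and sin(-3*s/2) is odd, so the integrand is even: ∫_{-2*pi}^{2*pi} v(s) sin(-3*s/2) ds = 2∫_0^{2*pi} v(s) sin(-3*s/2) ds.
Directly, an antiderivative of (-6) sin(-3*s/2) is -4*cos(3*s/2); evaluating from 0 to 2*pi: ∫_{0}^{2*pi} (-6) sin(-3*s/2) ds = (4) - (-4) = 8.
So ∫_{-2*pi}^{2*pi} v(s) sin(-3*s/2) ds = 16.
Hence Im(c_{-3}) = (-1/(4*pi))·(16) = -4/pi.

-4/pi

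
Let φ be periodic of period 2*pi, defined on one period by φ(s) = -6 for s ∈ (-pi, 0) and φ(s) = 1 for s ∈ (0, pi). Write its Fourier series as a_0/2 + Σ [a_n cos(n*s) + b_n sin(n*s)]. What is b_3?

b_3 = 1/pi ∫_{-pi}^{pi} φ(s) sin(3*s) ds.
Split the integral at the breakpoints.
Directly, an antiderivative of (-6) sin(3*s) is 2*cos(3*s); evaluating from -pi to 0: ∫_{-pi}^{0} (-6) sin(3*s) ds = (2) - (-2) = 4.
Directly, an antiderivative of (1) sin(3*s) is -cos(3*s)/3; evaluating from 0 to pi: ∫_{0}^{pi} (1) sin(3*s) ds = (1/3) - (-1/3) = 2/3.
Summing the pieces and multiplying by (1/pi) gives b_3 = 14/(3*pi).

14/(3*pi)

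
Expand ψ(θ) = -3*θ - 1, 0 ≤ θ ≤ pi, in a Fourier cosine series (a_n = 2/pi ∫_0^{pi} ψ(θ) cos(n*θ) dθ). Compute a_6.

a_6 = 2/pi ∫_0^{pi} (-3*θ - 1) cos(6*θ) dθ.
Integrating by parts (boundary term plus one more integral), an antiderivative of (-3*θ - 1) cos(6*θ) is -θ*sin(6*θ)/2 - sin(6*θ)/6 - cos(6*θ)/12; evaluating from 0 to pi: ∫_{0}^{pi} (-3*θ - 1) cos(6*θ) dθ = (-1/12) - (-1/12) = 0.
Hence a_6 = (2/pi)·(0) = 0.

0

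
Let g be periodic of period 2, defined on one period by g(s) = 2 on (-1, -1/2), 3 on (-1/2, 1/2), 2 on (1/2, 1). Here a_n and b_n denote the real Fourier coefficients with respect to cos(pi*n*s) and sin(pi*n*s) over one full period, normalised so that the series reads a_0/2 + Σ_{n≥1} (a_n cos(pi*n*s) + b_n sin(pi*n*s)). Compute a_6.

0

a_6 = ∫_{-1}^{1} g(s) cos(6*pi*s) ds.
g is even and cos(6*pi*s) is even, so the integrand is even and a_6 = 2 ∫_0^{1} g(s) cos(6*pi*s) ds.
Split the integral at the breakpoints.
Directly, an antiderivative of (3) cos(6*pi*s) is sin(6*pi*s)/(2*pi); evaluating from 0 to 1/2: ∫_{0}^{1/2} (3) cos(6*pi*s) ds = (0) - (0) = 0.
Directly, an antiderivative of (2) cos(6*pi*s) is sin(6*pi*s)/(3*pi); evaluating from 1/2 to 1: ∫_{1/2}^{1} (2) cos(6*pi*s) ds = (0) - (0) = 0.
Summing the pieces and multiplying by 2 gives a_6 = 0.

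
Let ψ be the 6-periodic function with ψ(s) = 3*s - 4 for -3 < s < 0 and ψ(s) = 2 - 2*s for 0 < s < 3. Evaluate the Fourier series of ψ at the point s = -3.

s = -3 differs from s = 3 by -1 full period(s), and the series is 6-periodic.
At s = 3 the one-sided limits are ψ(3^-) = -4 and ψ(3^+) = -13.
By Dirichlet's theorem the series converges to their average, [(-4) + (-13)]/2 = -17/2.

-17/2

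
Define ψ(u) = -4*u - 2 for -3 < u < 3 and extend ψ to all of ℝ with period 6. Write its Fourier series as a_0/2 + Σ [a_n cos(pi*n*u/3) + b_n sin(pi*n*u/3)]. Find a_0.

-4

a_0 = 1/3 ∫_{-3}^{3} ψ(u) du = 1/3 · (-12) = -4.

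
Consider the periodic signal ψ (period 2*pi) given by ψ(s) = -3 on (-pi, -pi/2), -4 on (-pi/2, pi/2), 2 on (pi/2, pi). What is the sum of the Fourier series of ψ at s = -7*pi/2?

s = -7*pi/2 differs from s = pi/2 by -2 full period(s), and the series is 2*pi-periodic.
At s = pi/2 the one-sided limits are ψ(pi/2^-) = -4 and ψ(pi/2^+) = 2.
By Dirichlet's theorem the series converges to their average, [(-4) + (2)]/2 = -1.

-1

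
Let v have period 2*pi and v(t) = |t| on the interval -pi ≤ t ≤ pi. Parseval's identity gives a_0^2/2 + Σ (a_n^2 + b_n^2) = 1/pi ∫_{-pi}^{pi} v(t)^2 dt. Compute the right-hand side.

1/pi ∫_{-pi}^{pi} v(t)^2 dt = 1/pi · (2*pi**3/3) = 2*pi**2/3.

2*pi**2/3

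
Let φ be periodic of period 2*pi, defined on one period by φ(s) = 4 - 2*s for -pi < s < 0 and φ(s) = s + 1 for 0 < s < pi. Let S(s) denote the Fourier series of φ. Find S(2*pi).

5/2

s = 2*pi differs from s = 0 by 1 full period(s), and the series is 2*pi-periodic.
At s = 0 the one-sided limits are φ(0^-) = 4 and φ(0^+) = 1.
By Dirichlet's theorem the series converges to their average, [(4) + (1)]/2 = 5/2.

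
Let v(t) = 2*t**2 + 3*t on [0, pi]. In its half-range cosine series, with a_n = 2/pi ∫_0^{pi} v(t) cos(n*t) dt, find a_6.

a_6 = 2/pi ∫_0^{pi} (2*t**2 + 3*t) cos(6*t) dt.
Integrating by parts twice (tabular method), an antiderivative of (2*t**2 + 3*t) cos(6*t) is t**2*sin(6*t)/3 + t*sin(6*t)/2 + t*cos(6*t)/9 - sin(6*t)/54 + cos(6*t)/12; evaluating from 0 to pi: ∫_{0}^{pi} (2*t**2 + 3*t) cos(6*t) dt = (1/12 + pi/9) - (1/12) = pi/9.
Hence a_6 = (2/pi)·(pi/9) = 2/9.

2/9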